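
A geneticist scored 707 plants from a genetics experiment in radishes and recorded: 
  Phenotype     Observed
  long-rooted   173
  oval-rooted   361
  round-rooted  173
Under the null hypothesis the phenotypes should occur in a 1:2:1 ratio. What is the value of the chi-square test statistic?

0.318

The 1:2:1 ratio has 4 parts, so with N = 707 the expected counts are:
  long-rooted: 707 × 1/4 = 176.75
  oval-rooted: 707 × 2/4 = 353.5
  round-rooted: 707 × 1/4 = 176.75
χ² = Σ (O − E)² / E
  long-rooted: (173 − 176.75)² / 176.75 = 0.0796
  oval-rooted: (361 − 353.5)² / 353.5 = 0.1591
  round-rooted: (173 − 176.75)² / 176.75 = 0.0796
χ² = 0.0796 + 0.1591 + 0.0796 = 0.3183 ≈ 0.318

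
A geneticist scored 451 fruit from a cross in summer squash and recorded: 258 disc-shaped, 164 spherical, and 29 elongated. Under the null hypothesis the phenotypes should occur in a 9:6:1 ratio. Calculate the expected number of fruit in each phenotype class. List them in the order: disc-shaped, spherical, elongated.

253.6875, 169.125, 28.1875

Under the 9:6:1 hypothesis (Σ ratio = 16, N = 451):
  disc-shaped: 451 × 9/16 = 253.6875
  spherical: 451 × 6/16 = 169.125
  elongated: 451 × 1/16 = 28.1875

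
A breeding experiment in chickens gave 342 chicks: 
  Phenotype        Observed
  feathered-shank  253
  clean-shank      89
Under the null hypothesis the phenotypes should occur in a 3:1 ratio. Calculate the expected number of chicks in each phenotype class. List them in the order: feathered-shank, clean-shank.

Under the 3:1 hypothesis (Σ ratio = 4, N = 342):
  feathered-shank: 342 × 3/4 = 256.5
  clean-shank: 342 × 1/4 = 85.5

256.5, 85.5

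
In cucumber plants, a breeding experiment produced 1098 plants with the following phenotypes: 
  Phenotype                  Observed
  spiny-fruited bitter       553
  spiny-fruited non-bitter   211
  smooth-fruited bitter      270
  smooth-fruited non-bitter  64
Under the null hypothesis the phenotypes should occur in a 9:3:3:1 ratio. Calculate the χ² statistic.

27.175

Expected counts for N = 1098 under a 9:3:3:1 ratio (total parts = 16):
  spiny-fruited bitter: 1098 × 9/16 = 617.625
  spiny-fruited non-bitter: 1098 × 3/16 = 205.875
  smooth-fruited bitter: 1098 × 3/16 = 205.875
  smooth-fruited non-bitter: 1098 × 1/16 = 68.625
χ² = Σ (O − E)² / E
  spiny-fruited bitter: (553 − 617.625)² / 617.625 = 6.7620
  spiny-fruited non-bitter: (211 − 205.875)² / 205.875 = 0.1276
  smooth-fruited bitter: (270 − 205.875)² / 205.875 = 19.9734
  smooth-fruited non-bitter: (64 − 68.625)² / 68.625 = 0.3117
χ² = 6.7620 + 0.1276 + 19.9734 + 0.3117 = 27.1747 ≈ 27.175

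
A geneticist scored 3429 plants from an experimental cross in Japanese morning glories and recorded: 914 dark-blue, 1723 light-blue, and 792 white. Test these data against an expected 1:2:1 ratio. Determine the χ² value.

8.766

Under the 1:2:1 hypothesis (Σ ratio = 4, N = 3429):
  dark-blue: 3429 × 1/4 = 857.25
  light-blue: 3429 × 2/4 = 1714.5
  white: 3429 × 1/4 = 857.25
χ² = Σ (O − E)² / E
  dark-blue: (914 − 857.25)² / 857.25 = 3.7569
  light-blue: (1723 − 1714.5)² / 1714.5 = 0.0421
  white: (792 − 857.25)² / 857.25 = 4.9665
χ² = 3.7569 + 0.0421 + 4.9665 = 8.7655 ≈ 8.766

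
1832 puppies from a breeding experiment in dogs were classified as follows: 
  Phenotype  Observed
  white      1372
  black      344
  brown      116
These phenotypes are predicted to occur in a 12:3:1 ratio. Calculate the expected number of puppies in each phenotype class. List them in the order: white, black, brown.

The 12:3:1 ratio has 16 parts, so with N = 1832 the expected counts are:
  white: 1832 × 12/16 = 1374
  black: 1832 × 3/16 = 343.5
  brown: 1832 × 1/16 = 114.5

1374, 343.5, 114.5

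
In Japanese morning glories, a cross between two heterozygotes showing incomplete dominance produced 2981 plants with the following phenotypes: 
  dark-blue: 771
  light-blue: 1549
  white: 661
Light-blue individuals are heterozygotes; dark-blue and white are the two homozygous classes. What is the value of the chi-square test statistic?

With incomplete dominance, a heterozygote × heterozygote cross gives a 1:2:1 phenotypic ratio.
The 1:2:1 ratio has 4 parts, so with N = 2981 the expected counts are:
  dark-blue: 2981 × 1/4 = 745.25
  light-blue: 2981 × 2/4 = 1490.5
  white: 2981 × 1/4 = 745.25
χ² = Σ (O − E)² / E
  dark-blue: (771 − 745.25)² / 745.25 = 0.8897
  light-blue: (1549 − 1490.5)² / 1490.5 = 2.2960
  white: (661 − 745.25)² / 745.25 = 9.5244
χ² = 0.8897 + 2.2960 + 9.5244 = 12.7101 ≈ 12.710

12.710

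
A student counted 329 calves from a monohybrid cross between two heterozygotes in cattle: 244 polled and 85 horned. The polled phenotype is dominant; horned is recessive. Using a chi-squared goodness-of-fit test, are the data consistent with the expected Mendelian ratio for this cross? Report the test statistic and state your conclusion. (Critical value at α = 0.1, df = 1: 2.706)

0.123; consistent

For a monohybrid cross between heterozygotes with complete dominance, the expected phenotypic ratio is 3:1.
Total ratio parts = 4. Expected numbers out of 329:
  polled: 329 × 3/4 = 246.75
  horned: 329 × 1/4 = 82.25
χ² = Σ (O − E)² / E
  polled: (244 − 246.75)² / 246.75 = 0.0306
  horned: (85 − 82.25)² / 82.25 = 0.0919
χ² = 0.0306 + 0.0919 = 0.1225 ≈ 0.123
Degrees of freedom = 2 − 1 = 1; critical value at α = 0.1 is 2.706.
Since 0.123 < 2.706, we fail to reject the null hypothesis — the data are consistent with the 3:1 ratio.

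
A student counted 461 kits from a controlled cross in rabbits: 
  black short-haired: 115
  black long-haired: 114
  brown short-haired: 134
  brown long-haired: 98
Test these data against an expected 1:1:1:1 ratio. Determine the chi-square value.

5.646

Expected counts for N = 461 under a 1:1:1:1 ratio (total parts = 4):
  black short-haired: 461 × 1/4 = 115.25
  black long-haired: 461 × 1/4 = 115.25
  brown short-haired: 461 × 1/4 = 115.25
  brown long-haired: 461 × 1/4 = 115.25
χ² = Σ (O − E)² / E
  black short-haired: (115 − 115.25)² / 115.25 = 0.0005
  black long-haired: (114 − 115.25)² / 115.25 = 0.0136
  brown short-haired: (134 − 115.25)² / 115.25 = 3.0504
  brown long-haired: (98 − 115.25)² / 115.25 = 2.5819
χ² = 0.0005 + 0.0136 + 3.0504 + 2.5819 = 5.6464 ≈ 5.646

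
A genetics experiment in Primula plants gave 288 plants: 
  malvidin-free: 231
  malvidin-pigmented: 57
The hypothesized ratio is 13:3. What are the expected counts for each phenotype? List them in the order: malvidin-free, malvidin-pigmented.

234, 54

Expected counts for N = 288 under a 13:3 ratio (total parts = 16):
  malvidin-free: 288 × 13/16 = 234
  malvidin-pigmented: 288 × 3/16 = 54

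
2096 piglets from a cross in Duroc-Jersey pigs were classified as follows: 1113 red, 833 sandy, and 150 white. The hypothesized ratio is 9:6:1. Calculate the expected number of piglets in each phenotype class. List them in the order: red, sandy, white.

The 9:6:1 ratio has 16 parts, so with N = 2096 the expected counts are:
  red: 2096 × 9/16 = 1179
  sandy: 2096 × 6/16 = 786
  white: 2096 × 1/16 = 131

1179, 786, 131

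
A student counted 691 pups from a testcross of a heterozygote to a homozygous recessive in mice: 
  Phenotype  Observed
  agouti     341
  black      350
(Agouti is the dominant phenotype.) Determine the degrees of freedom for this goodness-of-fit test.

A testcross of a heterozygote (Aa × aa) gives a 1:1 phenotypic ratio.
A goodness-of-fit test with 2 phenotype classes has df = 2 − 1 = 1.

1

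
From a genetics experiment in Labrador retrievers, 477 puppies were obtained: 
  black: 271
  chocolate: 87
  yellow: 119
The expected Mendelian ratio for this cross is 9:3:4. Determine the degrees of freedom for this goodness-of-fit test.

A goodness-of-fit test with 3 phenotype classes has df = 3 − 1 = 2.

2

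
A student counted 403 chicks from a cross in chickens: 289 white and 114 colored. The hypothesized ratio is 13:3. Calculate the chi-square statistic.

Total ratio parts = 16. Expected numbers out of 403:
  white: 403 × 13/16 = 327.4375
  colored: 403 × 3/16 = 75.5625
χ² = Σ (O − E)² / E
  white: (289 − 327.4375)² / 327.4375 = 4.5121
  colored: (114 − 75.5625)² / 75.5625 = 19.5526
χ² = 4.5121 + 19.5526 = 24.0647 ≈ 24.065

24.065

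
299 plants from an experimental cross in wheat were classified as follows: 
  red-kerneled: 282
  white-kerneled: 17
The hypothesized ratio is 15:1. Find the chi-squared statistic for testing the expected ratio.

0.163

The 15:1 ratio has 16 parts, so with N = 299 the expected counts are:
  red-kerneled: 299 × 15/16 = 280.3125
  white-kerneled: 299 × 1/16 = 18.6875
χ² = Σ (O − E)² / E
  red-kerneled: (282 − 280.3125)² / 280.3125 = 0.0102
  white-kerneled: (17 − 18.6875)² / 18.6875 = 0.1524
χ² = 0.0102 + 0.1524 = 0.1626 ≈ 0.163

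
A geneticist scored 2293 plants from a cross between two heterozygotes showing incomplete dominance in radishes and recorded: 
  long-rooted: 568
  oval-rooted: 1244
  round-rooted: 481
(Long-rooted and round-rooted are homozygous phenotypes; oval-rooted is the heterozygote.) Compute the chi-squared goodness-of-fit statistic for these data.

With incomplete dominance, a heterozygote × heterozygote cross gives a 1:2:1 phenotypic ratio.
Total ratio parts = 4. Expected numbers out of 2293:
  long-rooted: 2293 × 1/4 = 573.25
  oval-rooted: 2293 × 2/4 = 1146.5
  round-rooted: 2293 × 1/4 = 573.25
χ² = Σ (O − E)² / E
  long-rooted: (568 − 573.25)² / 573.25 = 0.0481
  oval-rooted: (1244 − 1146.5)² / 1146.5 = 8.2915
  round-rooted: (481 − 573.25)² / 573.25 = 14.8453
χ² = 0.0481 + 8.2915 + 14.8453 = 23.1849 ≈ 23.185

23.185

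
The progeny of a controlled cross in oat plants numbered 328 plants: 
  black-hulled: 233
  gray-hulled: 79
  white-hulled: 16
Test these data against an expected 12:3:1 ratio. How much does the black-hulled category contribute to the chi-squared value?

0.687

The 12:3:1 ratio has 16 parts, so with N = 328 the expected counts are:
  black-hulled: 328 × 12/16 = 246
  gray-hulled: 328 × 3/16 = 61.5
  white-hulled: 328 × 1/16 = 20.5
Contribution of black-hulled: (233 − 246)² / 246 = 0.6870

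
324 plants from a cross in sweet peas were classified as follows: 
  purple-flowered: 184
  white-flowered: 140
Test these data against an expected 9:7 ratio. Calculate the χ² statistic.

Under the 9:7 hypothesis (Σ ratio = 16, N = 324):
  purple-flowered: 324 × 9/16 = 182.25
  white-flowered: 324 × 7/16 = 141.75
χ² = Σ (O − E)² / E
  purple-flowered: (184 − 182.25)² / 182.25 = 0.0168
  white-flowered: (140 − 141.75)² / 141.75 = 0.0216
χ² = 0.0168 + 0.0216 = 0.0384 ≈ 0.038

0.038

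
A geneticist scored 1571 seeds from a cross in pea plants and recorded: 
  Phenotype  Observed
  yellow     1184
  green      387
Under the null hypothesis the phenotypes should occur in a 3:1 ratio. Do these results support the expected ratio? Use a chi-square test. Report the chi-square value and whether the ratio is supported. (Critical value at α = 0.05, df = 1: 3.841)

0.112; consistent

Expected counts for N = 1571 under a 3:1 ratio (total parts = 4):
  yellow: 1571 × 3/4 = 1178.25
  green: 1571 × 1/4 = 392.75
χ² = Σ (O − E)² / E
  yellow: (1184 − 1178.25)² / 1178.25 = 0.0281
  green: (387 − 392.75)² / 392.75 = 0.0842
χ² = 0.0281 + 0.0842 = 0.1123 ≈ 0.112
Degrees of freedom = 2 − 1 = 1; critical value at α = 0.05 is 3.841.
Since 0.112 < 3.841, we fail to reject the null hypothesis — the data are consistent with the 3:1 ratio.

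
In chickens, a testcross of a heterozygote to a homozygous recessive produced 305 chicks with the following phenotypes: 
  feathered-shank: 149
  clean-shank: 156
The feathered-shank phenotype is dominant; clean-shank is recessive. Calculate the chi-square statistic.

0.161

A testcross of a heterozygote (Aa × aa) gives a 1:1 phenotypic ratio.
Under the 1:1 hypothesis (Σ ratio = 2, N = 305):
  feathered-shank: 305 × 1/2 = 152.5
  clean-shank: 305 × 1/2 = 152.5
χ² = Σ (O − E)² / E
  feathered-shank: (149 − 152.5)² / 152.5 = 0.0803
  clean-shank: (156 − 152.5)² / 152.5 = 0.0803
χ² = 0.0803 + 0.0803 = 0.1606 ≈ 0.161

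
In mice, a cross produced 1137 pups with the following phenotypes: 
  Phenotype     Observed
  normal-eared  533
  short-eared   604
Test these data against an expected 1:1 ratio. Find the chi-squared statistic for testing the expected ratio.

4.434

Total ratio parts = 2. Expected numbers out of 1137:
  normal-eared: 1137 × 1/2 = 568.5
  short-eared: 1137 × 1/2 = 568.5
χ² = Σ (O − E)² / E
  normal-eared: (533 − 568.5)² / 568.5 = 2.2168
  short-eared: (604 − 568.5)² / 568.5 = 2.2168
χ² = 2.2168 + 2.2168 = 4.4336 ≈ 4.434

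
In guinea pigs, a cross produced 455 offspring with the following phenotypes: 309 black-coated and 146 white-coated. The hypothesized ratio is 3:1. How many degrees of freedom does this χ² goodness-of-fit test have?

A goodness-of-fit test with 2 phenotype classes has df = 2 − 1 = 1.

1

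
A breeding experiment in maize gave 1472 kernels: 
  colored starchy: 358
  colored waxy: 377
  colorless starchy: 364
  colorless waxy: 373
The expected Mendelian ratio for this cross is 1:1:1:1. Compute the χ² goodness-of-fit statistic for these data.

0.603

Expected counts for N = 1472 under a 1:1:1:1 ratio (total parts = 4):
  colored starchy: 1472 × 1/4 = 368
  colored waxy: 1472 × 1/4 = 368
  colorless starchy: 1472 × 1/4 = 368
  colorless waxy: 1472 × 1/4 = 368
χ² = Σ (O − E)² / E
  colored starchy: (358 − 368)² / 368 = 0.2717
  colored waxy: (377 − 368)² / 368 = 0.2201
  colorless starchy: (364 − 368)² / 368 = 0.0435
  colorless waxy: (373 − 368)² / 368 = 0.0679
χ² = 0.2717 + 0.2201 + 0.0435 + 0.0679 = 0.6032 ≈ 0.603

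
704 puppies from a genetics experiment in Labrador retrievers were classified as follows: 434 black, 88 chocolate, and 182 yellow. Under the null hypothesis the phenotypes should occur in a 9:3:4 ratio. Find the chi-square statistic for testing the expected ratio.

18.518

Total ratio parts = 16. Expected numbers out of 704:
  black: 704 × 9/16 = 396
  chocolate: 704 × 3/16 = 132
  yellow: 704 × 4/16 = 176
χ² = Σ (O − E)² / E
  black: (434 − 396)² / 396 = 3.6465
  chocolate: (88 − 132)² / 132 = 14.6667
  yellow: (182 − 176)² / 176 = 0.2045
χ² = 3.6465 + 14.6667 + 0.2045 = 18.5177 ≈ 18.518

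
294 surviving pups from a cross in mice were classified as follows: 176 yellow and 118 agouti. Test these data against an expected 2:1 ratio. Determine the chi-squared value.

Under the 2:1 hypothesis (Σ ratio = 3, N = 294):
  yellow: 294 × 2/3 = 196
  agouti: 294 × 1/3 = 98
χ² = Σ (O − E)² / E
  yellow: (176 − 196)² / 196 = 2.0408
  agouti: (118 − 98)² / 98 = 4.0816
χ² = 2.0408 + 4.0816 = 6.1224 ≈ 6.122

6.122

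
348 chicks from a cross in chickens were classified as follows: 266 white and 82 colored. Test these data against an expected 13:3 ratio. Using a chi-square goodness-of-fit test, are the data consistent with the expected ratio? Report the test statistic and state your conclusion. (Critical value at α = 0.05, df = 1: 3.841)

5.292; not consistent

Under the 13:3 hypothesis (Σ ratio = 16, N = 348):
  white: 348 × 13/16 = 282.75
  colored: 348 × 3/16 = 65.25
χ² = Σ (O − E)² / E
  white: (266 − 282.75)² / 282.75 = 0.9923
  colored: (82 − 65.25)² / 65.25 = 4.2998
χ² = 0.9923 + 4.2998 = 5.2921 ≈ 5.292
Degrees of freedom = 2 − 1 = 1; critical value at α = 0.05 is 3.841.
Since 5.292 > 3.841, we reject the null hypothesis — the data do not fit the 13:3 ratio.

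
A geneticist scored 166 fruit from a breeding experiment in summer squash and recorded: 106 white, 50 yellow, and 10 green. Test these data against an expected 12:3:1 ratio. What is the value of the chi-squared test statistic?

14.209

Expected counts for N = 166 under a 12:3:1 ratio (total parts = 16):
  white: 166 × 12/16 = 124.5
  yellow: 166 × 3/16 = 31.125
  green: 166 × 1/16 = 10.375
χ² = Σ (O − E)² / E
  white: (106 − 124.5)² / 124.5 = 2.7490
  yellow: (50 − 31.125)² / 31.125 = 11.4463
  green: (10 − 10.375)² / 10.375 = 0.0136
χ² = 2.7490 + 11.4463 + 0.0136 = 14.2089 ≈ 14.209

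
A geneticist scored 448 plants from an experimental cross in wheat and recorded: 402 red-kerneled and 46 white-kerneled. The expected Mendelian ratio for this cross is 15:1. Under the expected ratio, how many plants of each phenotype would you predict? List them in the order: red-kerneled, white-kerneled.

420, 28

Under the 15:1 hypothesis (Σ ratio = 16, N = 448):
  red-kerneled: 448 × 15/16 = 420
  white-kerneled: 448 × 1/16 = 28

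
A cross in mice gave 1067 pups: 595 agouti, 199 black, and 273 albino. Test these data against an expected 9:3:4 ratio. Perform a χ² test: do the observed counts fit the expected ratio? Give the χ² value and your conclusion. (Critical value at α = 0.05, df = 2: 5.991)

Under the 9:3:4 hypothesis (Σ ratio = 16, N = 1067):
  agouti: 1067 × 9/16 = 600.1875
  black: 1067 × 3/16 = 200.0625
  albino: 1067 × 4/16 = 266.75
χ² = Σ (O − E)² / E
  agouti: (595 − 600.1875)² / 600.1875 = 0.0448
  black: (199 − 200.0625)² / 200.0625 = 0.0056
  albino: (273 − 266.75)² / 266.75 = 0.1464
χ² = 0.0448 + 0.0056 + 0.1464 = 0.1968 ≈ 0.197
Degrees of freedom = 3 − 1 = 2; critical value at α = 0.05 is 5.991.
Since 0.197 < 5.991, we fail to reject the null hypothesis — the data are consistent with the 9:3:4 ratio.

0.197; consistent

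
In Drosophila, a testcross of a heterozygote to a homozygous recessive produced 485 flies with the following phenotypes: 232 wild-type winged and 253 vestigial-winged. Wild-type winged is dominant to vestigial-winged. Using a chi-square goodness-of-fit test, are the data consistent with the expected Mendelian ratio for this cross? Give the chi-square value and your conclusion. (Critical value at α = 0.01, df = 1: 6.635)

0.909; consistent

A testcross of a heterozygote (Aa × aa) gives a 1:1 phenotypic ratio.
Total ratio parts = 2. Expected numbers out of 485:
  wild-type winged: 485 × 1/2 = 242.5
  vestigial-winged: 485 × 1/2 = 242.5
χ² = Σ (O − E)² / E
  wild-type winged: (232 − 242.5)² / 242.5 = 0.4546
  vestigial-winged: (253 − 242.5)² / 242.5 = 0.4546
χ² = 0.4546 + 0.4546 = 0.9092 ≈ 0.909
Degrees of freedom = 2 − 1 = 1; critical value at α = 0.01 is 6.635.
Since 0.909 < 6.635, we fail to reject the null hypothesis — the data are consistent with the 1:1 ratio.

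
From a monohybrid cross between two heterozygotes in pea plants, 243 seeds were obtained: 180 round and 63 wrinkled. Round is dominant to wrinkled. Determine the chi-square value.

0.111

For a monohybrid cross between heterozygotes with complete dominance, the expected phenotypic ratio is 3:1.
The 3:1 ratio has 4 parts, so with N = 243 the expected counts are:
  round: 243 × 3/4 = 182.25
  wrinkled: 243 × 1/4 = 60.75
χ² = Σ (O − E)² / E
  round: (180 − 182.25)² / 182.25 = 0.0278
  wrinkled: (63 − 60.75)² / 60.75 = 0.0833
χ² = 0.0278 + 0.0833 = 0.1111 ≈ 0.111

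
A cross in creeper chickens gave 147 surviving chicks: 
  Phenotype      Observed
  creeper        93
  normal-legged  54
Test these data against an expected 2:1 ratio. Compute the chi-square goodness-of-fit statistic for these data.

Expected counts for N = 147 under a 2:1 ratio (total parts = 3):
  creeper: 147 × 2/3 = 98
  normal-legged: 147 × 1/3 = 49
χ² = Σ (O − E)² / E
  creeper: (93 − 98)² / 98 = 0.2551
  normal-legged: (54 − 49)² / 49 = 0.5102
χ² = 0.2551 + 0.5102 = 0.7653 ≈ 0.765

0.765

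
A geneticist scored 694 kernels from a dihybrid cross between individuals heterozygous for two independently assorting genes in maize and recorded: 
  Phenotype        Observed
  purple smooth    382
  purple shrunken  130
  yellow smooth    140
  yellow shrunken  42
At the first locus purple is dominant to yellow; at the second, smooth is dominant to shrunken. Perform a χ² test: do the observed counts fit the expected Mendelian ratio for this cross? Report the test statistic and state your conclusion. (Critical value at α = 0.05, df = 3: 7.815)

0.973; consistent

A dihybrid F₂ with independent assortment and complete dominance at both loci gives a 9:3:3:1 phenotypic ratio.
The 9:3:3:1 ratio has 16 parts, so with N = 694 the expected counts are:
  purple smooth: 694 × 9/16 = 390.375
  purple shrunken: 694 × 3/16 = 130.125
  yellow smooth: 694 × 3/16 = 130.125
  yellow shrunken: 694 × 1/16 = 43.375
χ² = Σ (O − E)² / E
  purple smooth: (382 − 390.375)² / 390.375 = 0.1797
  purple shrunken: (130 − 130.125)² / 130.125 = 0.0001
  yellow smooth: (140 − 130.125)² / 130.125 = 0.7494
  yellow shrunken: (42 − 43.375)² / 43.375 = 0.0436
χ² = 0.1797 + 0.0001 + 0.7494 + 0.0436 = 0.9728 ≈ 0.973
Degrees of freedom = 4 − 1 = 3; critical value at α = 0.05 is 7.815.
Since 0.973 < 7.815, we fail to reject the null hypothesis — the data are consistent with the 9:3:3:1 ratio.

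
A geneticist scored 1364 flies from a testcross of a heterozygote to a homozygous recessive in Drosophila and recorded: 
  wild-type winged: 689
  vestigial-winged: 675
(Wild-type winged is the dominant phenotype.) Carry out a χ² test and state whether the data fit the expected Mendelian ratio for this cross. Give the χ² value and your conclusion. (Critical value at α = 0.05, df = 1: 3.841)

A testcross of a heterozygote (Aa × aa) gives a 1:1 phenotypic ratio.
Expected counts for N = 1364 under a 1:1 ratio (total parts = 2):
  wild-type winged: 1364 × 1/2 = 682
  vestigial-winged: 1364 × 1/2 = 682
χ² = Σ (O − E)² / E
  wild-type winged: (689 − 682)² / 682 = 0.0718
  vestigial-winged: (675 − 682)² / 682 = 0.0718
χ² = 0.0718 + 0.0718 = 0.1436 ≈ 0.144
Degrees of freedom = 2 − 1 = 1; critical value at α = 0.05 is 3.841.
Since 0.144 < 3.841, we fail to reject the null hypothesis — the data are consistent with the 1:1 ratio.

0.144; consistent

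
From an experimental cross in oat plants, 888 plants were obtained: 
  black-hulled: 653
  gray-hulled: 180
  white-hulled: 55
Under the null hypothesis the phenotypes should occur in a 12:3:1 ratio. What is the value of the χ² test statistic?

1.353

Total ratio parts = 16. Expected numbers out of 888:
  black-hulled: 888 × 12/16 = 666
  gray-hulled: 888 × 3/16 = 166.5
  white-hulled: 888 × 1/16 = 55.5
χ² = Σ (O − E)² / E
  black-hulled: (653 − 666)² / 666 = 0.2538
  gray-hulled: (180 − 166.5)² / 166.5 = 1.0946
  white-hulled: (55 − 55.5)² / 55.5 = 0.0045
χ² = 0.2538 + 1.0946 + 0.0045 = 1.3529 ≈ 1.353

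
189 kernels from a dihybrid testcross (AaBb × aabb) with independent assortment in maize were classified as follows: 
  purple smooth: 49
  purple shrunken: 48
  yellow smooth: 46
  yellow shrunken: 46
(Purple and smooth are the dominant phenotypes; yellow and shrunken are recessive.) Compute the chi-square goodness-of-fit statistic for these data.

A dihybrid testcross with independent assortment gives a 1:1:1:1 ratio.
Under the 1:1:1:1 hypothesis (Σ ratio = 4, N = 189):
  purple smooth: 189 × 1/4 = 47.25
  purple shrunken: 189 × 1/4 = 47.25
  yellow smooth: 189 × 1/4 = 47.25
  yellow shrunken: 189 × 1/4 = 47.25
χ² = Σ (O − E)² / E
  purple smooth: (49 − 47.25)² / 47.25 = 0.0648
  purple shrunken: (48 − 47.25)² / 47.25 = 0.0119
  yellow smooth: (46 − 47.25)² / 47.25 = 0.0331
  yellow shrunken: (46 − 47.25)² / 47.25 = 0.0331
χ² = 0.0648 + 0.0119 + 0.0331 + 0.0331 = 0.1429 ≈ 0.143

0.143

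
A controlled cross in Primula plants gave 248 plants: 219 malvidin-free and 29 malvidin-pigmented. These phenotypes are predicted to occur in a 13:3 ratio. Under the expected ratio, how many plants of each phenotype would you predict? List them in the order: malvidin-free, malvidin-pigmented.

201.5, 46.5

Under the 13:3 hypothesis (Σ ratio = 16, N = 248):
  malvidin-free: 248 × 13/16 = 201.5
  malvidin-pigmented: 248 × 3/16 = 46.5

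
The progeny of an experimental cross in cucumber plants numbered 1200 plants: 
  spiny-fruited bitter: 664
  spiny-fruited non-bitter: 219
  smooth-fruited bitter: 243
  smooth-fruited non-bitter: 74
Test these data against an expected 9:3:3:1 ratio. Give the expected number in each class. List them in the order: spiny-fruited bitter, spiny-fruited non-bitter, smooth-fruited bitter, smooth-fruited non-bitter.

Total ratio parts = 16. Expected numbers out of 1200:
  spiny-fruited bitter: 1200 × 9/16 = 675
  spiny-fruited non-bitter: 1200 × 3/16 = 225
  smooth-fruited bitter: 1200 × 3/16 = 225
  smooth-fruited non-bitter: 1200 × 1/16 = 75

675, 225, 225, 75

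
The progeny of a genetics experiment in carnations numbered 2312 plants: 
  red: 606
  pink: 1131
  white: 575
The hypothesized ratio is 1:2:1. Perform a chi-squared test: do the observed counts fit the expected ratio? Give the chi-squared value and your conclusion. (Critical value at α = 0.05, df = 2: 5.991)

Expected counts for N = 2312 under a 1:2:1 ratio (total parts = 4):
  red: 2312 × 1/4 = 578
  pink: 2312 × 2/4 = 1156
  white: 2312 × 1/4 = 578
χ² = Σ (O − E)² / E
  red: (606 − 578)² / 578 = 1.3564
  pink: (1131 − 1156)² / 1156 = 0.5407
  white: (575 − 578)² / 578 = 0.0156
χ² = 1.3564 + 0.5407 + 0.0156 = 1.9127 ≈ 1.913
Degrees of freedom = 3 − 1 = 2; critical value at α = 0.05 is 5.991.
Since 1.913 < 5.991, we fail to reject the null hypothesis — the data are consistent with the 1:2:1 ratio.

1.913; consistent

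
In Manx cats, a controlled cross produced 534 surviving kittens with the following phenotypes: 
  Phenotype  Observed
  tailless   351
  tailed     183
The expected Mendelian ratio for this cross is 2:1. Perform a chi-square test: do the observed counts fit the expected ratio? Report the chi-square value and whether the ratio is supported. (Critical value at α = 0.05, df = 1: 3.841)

Under the 2:1 hypothesis (Σ ratio = 3, N = 534):
  tailless: 534 × 2/3 = 356
  tailed: 534 × 1/3 = 178
χ² = Σ (O − E)² / E
  tailless: (351 − 356)² / 356 = 0.0702
  tailed: (183 − 178)² / 178 = 0.1404
χ² = 0.0702 + 0.1404 = 0.2106 ≈ 0.211
Degrees of freedom = 2 − 1 = 1; critical value at α = 0.05 is 3.841.
Since 0.211 < 3.841, we fail to reject the null hypothesis — the data are consistent with the 2:1 ratio.

0.211; consistent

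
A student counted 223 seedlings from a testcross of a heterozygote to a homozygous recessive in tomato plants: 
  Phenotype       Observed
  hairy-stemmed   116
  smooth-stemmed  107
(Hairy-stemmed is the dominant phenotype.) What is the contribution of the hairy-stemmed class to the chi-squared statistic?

0.182

A testcross of a heterozygote (Aa × aa) gives a 1:1 phenotypic ratio.
Under the 1:1 hypothesis (Σ ratio = 2, N = 223):
  hairy-stemmed: 223 × 1/2 = 111.5
  smooth-stemmed: 223 × 1/2 = 111.5
Contribution of hairy-stemmed: (116 − 111.5)² / 111.5 = 0.1816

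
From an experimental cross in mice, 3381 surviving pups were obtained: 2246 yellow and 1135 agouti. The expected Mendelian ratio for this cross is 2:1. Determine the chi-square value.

0.085

The 2:1 ratio has 3 parts, so with N = 3381 the expected counts are:
  yellow: 3381 × 2/3 = 2254
  agouti: 3381 × 1/3 = 1127
χ² = Σ (O − E)² / E
  yellow: (2246 − 2254)² / 2254 = 0.0284
  agouti: (1135 − 1127)² / 1127 = 0.0568
χ² = 0.0284 + 0.0568 = 0.0852 ≈ 0.085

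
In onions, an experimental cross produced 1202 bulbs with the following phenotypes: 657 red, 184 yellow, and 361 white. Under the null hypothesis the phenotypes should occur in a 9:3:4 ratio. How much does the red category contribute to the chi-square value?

0.541

The 9:3:4 ratio has 16 parts, so with N = 1202 the expected counts are:
  red: 1202 × 9/16 = 676.125
  yellow: 1202 × 3/16 = 225.375
  white: 1202 × 4/16 = 300.5
Contribution of red: (657 − 676.125)² / 676.125 = 0.5410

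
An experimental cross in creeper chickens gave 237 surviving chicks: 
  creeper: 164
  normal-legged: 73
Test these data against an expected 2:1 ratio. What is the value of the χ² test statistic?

The 2:1 ratio has 3 parts, so with N = 237 the expected counts are:
  creeper: 237 × 2/3 = 158
  normal-legged: 237 × 1/3 = 79
χ² = Σ (O − E)² / E
  creeper: (164 − 158)² / 158 = 0.2278
  normal-legged: (73 − 79)² / 79 = 0.4557
χ² = 0.2278 + 0.4557 = 0.6835 ≈ 0.684

0.684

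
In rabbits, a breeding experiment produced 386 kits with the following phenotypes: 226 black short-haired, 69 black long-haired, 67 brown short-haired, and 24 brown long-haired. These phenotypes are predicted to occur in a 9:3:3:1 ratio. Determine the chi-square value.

0.920

Expected counts for N = 386 under a 9:3:3:1 ratio (total parts = 16):
  black short-haired: 386 × 9/16 = 217.125
  black long-haired: 386 × 3/16 = 72.375
  brown short-haired: 386 × 3/16 = 72.375
  brown long-haired: 386 × 1/16 = 24.125
χ² = Σ (O − E)² / E
  black short-haired: (226 − 217.125)² / 217.125 = 0.3628
  black long-haired: (69 − 72.375)² / 72.375 = 0.1574
  brown short-haired: (67 − 72.375)² / 72.375 = 0.3992
  brown long-haired: (24 − 24.125)² / 24.125 = 0.0006
χ² = 0.3628 + 0.1574 + 0.3992 + 0.0006 = 0.920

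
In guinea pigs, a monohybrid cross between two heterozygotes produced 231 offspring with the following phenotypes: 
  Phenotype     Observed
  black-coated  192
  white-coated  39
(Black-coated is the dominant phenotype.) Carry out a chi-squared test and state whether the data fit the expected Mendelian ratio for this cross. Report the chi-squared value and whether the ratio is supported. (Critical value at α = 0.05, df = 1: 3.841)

8.117; not consistent

For a monohybrid cross between heterozygotes with complete dominance, the expected phenotypic ratio is 3:1.
Expected counts for N = 231 under a 3:1 ratio (total parts = 4):
  black-coated: 231 × 3/4 = 173.25
  white-coated: 231 × 1/4 = 57.75
χ² = Σ (O − E)² / E
  black-coated: (192 − 173.25)² / 173.25 = 2.0292
  white-coated: (39 − 57.75)² / 57.75 = 6.0877
χ² = 2.0292 + 6.0877 = 8.1169 ≈ 8.117
Degrees of freedom = 2 − 1 = 1; critical value at α = 0.05 is 3.841.
Since 8.117 > 3.841, we reject the null hypothesis — the data do not fit the 3:1 ratio.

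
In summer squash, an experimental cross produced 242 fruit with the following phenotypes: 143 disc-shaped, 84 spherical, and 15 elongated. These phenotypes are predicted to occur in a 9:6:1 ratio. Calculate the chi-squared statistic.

The 9:6:1 ratio has 16 parts, so with N = 242 the expected counts are:
  disc-shaped: 242 × 9/16 = 136.125
  spherical: 242 × 6/16 = 90.75
  elongated: 242 × 1/16 = 15.125
χ² = Σ (O − E)² / E
  disc-shaped: (143 − 136.125)² / 136.125 = 0.3472
  spherical: (84 − 90.75)² / 90.75 = 0.5021
  elongated: (15 − 15.125)² / 15.125 = 0.0010
χ² = 0.3472 + 0.5021 + 0.0010 = 0.8503 ≈ 0.850

0.850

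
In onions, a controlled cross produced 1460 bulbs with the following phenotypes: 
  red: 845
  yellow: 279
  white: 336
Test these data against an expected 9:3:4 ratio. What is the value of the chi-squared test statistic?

Expected counts for N = 1460 under a 9:3:4 ratio (total parts = 16):
  red: 1460 × 9/16 = 821.25
  yellow: 1460 × 3/16 = 273.75
  white: 1460 × 4/16 = 365
χ² = Σ (O − E)² / E
  red: (845 − 821.25)² / 821.25 = 0.6868
  yellow: (279 − 273.75)² / 273.75 = 0.1007
  white: (336 − 365)² / 365 = 2.3041
χ² = 0.6868 + 0.1007 + 2.3041 = 3.0916 ≈ 3.092

3.092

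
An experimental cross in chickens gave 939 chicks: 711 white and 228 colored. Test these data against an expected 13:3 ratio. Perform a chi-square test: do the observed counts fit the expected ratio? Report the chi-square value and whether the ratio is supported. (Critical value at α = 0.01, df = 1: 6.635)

Under the 13:3 hypothesis (Σ ratio = 16, N = 939):
  white: 939 × 13/16 = 762.9375
  colored: 939 × 3/16 = 176.0625
χ² = Σ (O − E)² / E
  white: (711 − 762.9375)² / 762.9375 = 3.5357
  colored: (228 − 176.0625)² / 176.0625 = 15.3213
χ² = 3.5357 + 15.3213 = 18.857
Degrees of freedom = 2 − 1 = 1; critical value at α = 0.01 is 6.635.
Since 18.857 > 6.635, we reject the null hypothesis — the data do not fit the 13:3 ratio.

18.857; not consistent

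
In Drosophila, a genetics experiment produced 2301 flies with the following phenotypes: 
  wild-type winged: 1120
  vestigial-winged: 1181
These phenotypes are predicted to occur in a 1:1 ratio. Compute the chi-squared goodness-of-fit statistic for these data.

1.617

The 1:1 ratio has 2 parts, so with N = 2301 the expected counts are:
  wild-type winged: 2301 × 1/2 = 1150.5
  vestigial-winged: 2301 × 1/2 = 1150.5
χ² = Σ (O − E)² / E
  wild-type winged: (1120 − 1150.5)² / 1150.5 = 0.8086
  vestigial-winged: (1181 − 1150.5)² / 1150.5 = 0.8086
χ² = 0.8086 + 0.8086 = 1.6172 ≈ 1.617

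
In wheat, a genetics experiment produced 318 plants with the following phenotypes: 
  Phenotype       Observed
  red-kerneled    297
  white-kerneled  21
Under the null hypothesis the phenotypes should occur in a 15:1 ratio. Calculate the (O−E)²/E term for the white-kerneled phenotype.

0.064

Total ratio parts = 16. Expected numbers out of 318:
  red-kerneled: 318 × 15/16 = 298.125
  white-kerneled: 318 × 1/16 = 19.875
Contribution of white-kerneled: (21 − 19.875)² / 19.875 = 0.0637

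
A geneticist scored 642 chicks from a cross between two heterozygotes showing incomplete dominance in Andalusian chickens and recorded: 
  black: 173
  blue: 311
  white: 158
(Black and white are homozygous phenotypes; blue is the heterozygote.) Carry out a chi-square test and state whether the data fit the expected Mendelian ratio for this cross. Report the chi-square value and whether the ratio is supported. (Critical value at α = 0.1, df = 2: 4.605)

With incomplete dominance, a heterozygote × heterozygote cross gives a 1:2:1 phenotypic ratio.
Under the 1:2:1 hypothesis (Σ ratio = 4, N = 642):
  black: 642 × 1/4 = 160.5
  blue: 642 × 2/4 = 321
  white: 642 × 1/4 = 160.5
χ² = Σ (O − E)² / E
  black: (173 − 160.5)² / 160.5 = 0.9735
  blue: (311 − 321)² / 321 = 0.3115
  white: (158 − 160.5)² / 160.5 = 0.0389
χ² = 0.9735 + 0.3115 + 0.0389 = 1.3239 ≈ 1.324
Degrees of freedom = 3 − 1 = 2; critical value at α = 0.1 is 4.605.
Since 1.324 < 4.605, we fail to reject the null hypothesis — the data are consistent with the 1:2:1 ratio.

1.324; consistent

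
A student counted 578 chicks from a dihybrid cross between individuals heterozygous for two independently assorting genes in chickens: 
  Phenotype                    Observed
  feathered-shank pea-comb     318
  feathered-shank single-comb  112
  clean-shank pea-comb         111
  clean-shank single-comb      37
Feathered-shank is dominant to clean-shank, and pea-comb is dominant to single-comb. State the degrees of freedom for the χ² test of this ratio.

3

A dihybrid F₂ with independent assortment and complete dominance at both loci gives a 9:3:3:1 phenotypic ratio.
A goodness-of-fit test with 4 phenotype classes has df = 4 − 1 = 3.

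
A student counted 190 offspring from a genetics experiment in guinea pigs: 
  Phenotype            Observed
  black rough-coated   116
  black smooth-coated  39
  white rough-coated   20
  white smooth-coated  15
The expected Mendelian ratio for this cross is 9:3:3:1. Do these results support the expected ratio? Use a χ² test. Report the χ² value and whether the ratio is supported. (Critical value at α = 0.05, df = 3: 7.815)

Expected counts for N = 190 under a 9:3:3:1 ratio (total parts = 16):
  black rough-coated: 190 × 9/16 = 106.875
  black smooth-coated: 190 × 3/16 = 35.625
  white rough-coated: 190 × 3/16 = 35.625
  white smooth-coated: 190 × 1/16 = 11.875
χ² = Σ (O − E)² / E
  black rough-coated: (116 − 106.875)² / 106.875 = 0.7791
  black smooth-coated: (39 − 35.625)² / 35.625 = 0.3197
  white rough-coated: (20 − 35.625)² / 35.625 = 6.8531
  white smooth-coated: (15 − 11.875)² / 11.875 = 0.8224
χ² = 0.7791 + 0.3197 + 6.8531 + 0.8224 = 8.7743 ≈ 8.774
Degrees of freedom = 4 − 1 = 3; critical value at α = 0.05 is 7.815.
Since 8.774 > 7.815, we reject the null hypothesis — the data do not fit the 9:3:3:1 ratio.

8.774; not consistent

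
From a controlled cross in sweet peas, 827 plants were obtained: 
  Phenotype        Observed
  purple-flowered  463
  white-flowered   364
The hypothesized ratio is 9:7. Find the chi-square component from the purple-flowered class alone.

Total ratio parts = 16. Expected numbers out of 827:
  purple-flowered: 827 × 9/16 = 465.1875
  white-flowered: 827 × 7/16 = 361.8125
Contribution of purple-flowered: (463 − 465.1875)² / 465.1875 = 0.0103

0.010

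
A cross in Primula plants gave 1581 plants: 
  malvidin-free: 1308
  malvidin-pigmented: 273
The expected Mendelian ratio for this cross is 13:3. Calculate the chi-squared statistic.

Expected counts for N = 1581 under a 13:3 ratio (total parts = 16):
  malvidin-free: 1581 × 13/16 = 1284.5625
  malvidin-pigmented: 1581 × 3/16 = 296.4375
χ² = Σ (O − E)² / E
  malvidin-free: (1308 − 1284.5625)² / 1284.5625 = 0.4276
  malvidin-pigmented: (273 − 296.4375)² / 296.4375 = 1.8531
χ² = 0.4276 + 1.8531 = 2.2807 ≈ 2.281

2.281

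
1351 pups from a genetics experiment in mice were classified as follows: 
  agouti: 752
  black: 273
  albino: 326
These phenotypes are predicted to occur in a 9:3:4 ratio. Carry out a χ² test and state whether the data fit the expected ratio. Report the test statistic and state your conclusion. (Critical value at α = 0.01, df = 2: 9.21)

2.022; consistent

Under the 9:3:4 hypothesis (Σ ratio = 16, N = 1351):
  agouti: 1351 × 9/16 = 759.9375
  black: 1351 × 3/16 = 253.3125
  albino: 1351 × 4/16 = 337.75
χ² = Σ (O − E)² / E
  agouti: (752 − 759.9375)² / 759.9375 = 0.0829
  black: (273 − 253.3125)² / 253.3125 = 1.5301
  albino: (326 − 337.75)² / 337.75 = 0.4088
χ² = 0.0829 + 1.5301 + 0.4088 = 2.0218 ≈ 2.022
Degrees of freedom = 3 − 1 = 2; critical value at α = 0.01 is 9.21.
Since 2.022 < 9.21, we fail to reject the null hypothesis — the data are consistent with the 9:3:4 ratio.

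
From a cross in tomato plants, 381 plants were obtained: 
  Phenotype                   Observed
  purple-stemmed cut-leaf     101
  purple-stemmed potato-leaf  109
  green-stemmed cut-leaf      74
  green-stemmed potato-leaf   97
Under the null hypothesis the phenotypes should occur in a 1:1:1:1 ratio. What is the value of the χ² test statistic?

7.105

Under the 1:1:1:1 hypothesis (Σ ratio = 4, N = 381):
  purple-stemmed cut-leaf: 381 × 1/4 = 95.25
  purple-stemmed potato-leaf: 381 × 1/4 = 95.25
  green-stemmed cut-leaf: 381 × 1/4 = 95.25
  green-stemmed potato-leaf: 381 × 1/4 = 95.25
χ² = Σ (O − E)² / E
  purple-stemmed cut-leaf: (101 − 95.25)² / 95.25 = 0.3471
  purple-stemmed potato-leaf: (109 − 95.25)² / 95.25 = 1.9849
  green-stemmed cut-leaf: (74 − 95.25)² / 95.25 = 4.7408
  green-stemmed potato-leaf: (97 − 95.25)² / 95.25 = 0.0322
χ² = 0.3471 + 1.9849 + 4.7408 + 0.0322 = 7.105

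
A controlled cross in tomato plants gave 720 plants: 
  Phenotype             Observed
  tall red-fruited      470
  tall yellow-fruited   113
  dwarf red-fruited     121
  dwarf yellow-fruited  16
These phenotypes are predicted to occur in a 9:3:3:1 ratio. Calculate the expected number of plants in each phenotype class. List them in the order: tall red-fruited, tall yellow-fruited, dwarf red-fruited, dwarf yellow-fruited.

405, 135, 135, 45

Under the 9:3:3:1 hypothesis (Σ ratio = 16, N = 720):
  tall red-fruited: 720 × 9/16 = 405
  tall yellow-fruited: 720 × 3/16 = 135
  dwarf red-fruited: 720 × 3/16 = 135
  dwarf yellow-fruited: 720 × 1/16 = 45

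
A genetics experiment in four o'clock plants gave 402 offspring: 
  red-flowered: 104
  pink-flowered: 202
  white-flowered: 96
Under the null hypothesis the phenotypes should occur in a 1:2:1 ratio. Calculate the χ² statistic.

0.328

Under the 1:2:1 hypothesis (Σ ratio = 4, N = 402):
  red-flowered: 402 × 1/4 = 100.5
  pink-flowered: 402 × 2/4 = 201
  white-flowered: 402 × 1/4 = 100.5
χ² = Σ (O − E)² / E
  red-flowered: (104 − 100.5)² / 100.5 = 0.1219
  pink-flowered: (202 − 201)² / 201 = 0.0050
  white-flowered: (96 − 100.5)² / 100.5 = 0.2015
χ² = 0.1219 + 0.0050 + 0.2015 = 0.3284 ≈ 0.328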